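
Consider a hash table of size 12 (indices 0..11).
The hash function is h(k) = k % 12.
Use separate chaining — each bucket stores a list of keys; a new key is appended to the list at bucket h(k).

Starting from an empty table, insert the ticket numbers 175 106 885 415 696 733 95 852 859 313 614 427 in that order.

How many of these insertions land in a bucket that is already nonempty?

175 -> bucket 7
106 -> bucket 10
885 -> bucket 9
415 -> bucket 7 (collision)
696 -> bucket 0
733 -> bucket 1
95 -> bucket 11
852 -> bucket 0 (collision)
859 -> bucket 7 (collision)
313 -> bucket 1 (collision)
614 -> bucket 2
427 -> bucket 7 (collision)
Final buckets:
0: 696 -> 852
1: 733 -> 313
2: 614
3: .
4: .
5: .
6: .
7: 175 -> 415 -> 859 -> 427
8: .
9: 885
10: 106
11: 95

5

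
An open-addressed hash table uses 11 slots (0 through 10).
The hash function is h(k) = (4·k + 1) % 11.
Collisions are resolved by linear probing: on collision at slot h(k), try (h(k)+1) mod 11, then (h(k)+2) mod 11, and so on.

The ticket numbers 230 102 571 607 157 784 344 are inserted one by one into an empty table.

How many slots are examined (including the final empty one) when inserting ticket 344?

4

230 hashes to 8; slot 8 is free => place at 8.
102 hashes to 2; slot 2 is free => place at 2.
571 hashes to 8; 8 taken => place at 9.
607 hashes to 9; 9 taken => place at 10.
157 hashes to 2; 2 taken => place at 3.
784 hashes to 2; 2,3 taken => place at 4.
344 hashes to 2; 2,3,4 taken => place at 5.
Table: [∅, ∅, 102, 157, 784, 344, ∅, ∅, 230, 571, 607]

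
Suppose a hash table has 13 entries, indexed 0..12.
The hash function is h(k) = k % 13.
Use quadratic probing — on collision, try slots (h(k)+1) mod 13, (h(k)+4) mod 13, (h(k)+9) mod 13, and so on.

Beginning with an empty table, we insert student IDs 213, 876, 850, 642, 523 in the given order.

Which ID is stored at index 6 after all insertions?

213: h=5 → slot 5
876: h=5, probe 5,6 → slot 6
850: h=5, probe 5,6,9 → slot 9
642: h=5, probe 5,6,9,1 → slot 1
523: h=3 → slot 3
Table: [-, 642, -, 523, -, 213, 876, -, -, 850, -, -, -]

876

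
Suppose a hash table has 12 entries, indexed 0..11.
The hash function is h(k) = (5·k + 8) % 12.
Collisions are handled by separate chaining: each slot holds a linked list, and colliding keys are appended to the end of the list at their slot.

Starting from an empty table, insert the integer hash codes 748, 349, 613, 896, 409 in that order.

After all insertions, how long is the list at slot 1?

Insert 748: h=4, bucket 4 empty → new chain.
Insert 349: h=1, bucket 1 empty → new chain.
Insert 613: h=1, bucket 1 nonempty → append to chain.
Insert 896: h=0, bucket 0 empty → new chain.
Insert 409: h=1, bucket 1 nonempty → append to chain.
Final buckets:
0: 896
1: 349 -> 613 -> 409
2: _
3: _
4: 748
5: _
6: _
7: _
8: _
9: _
10: _
11: _

3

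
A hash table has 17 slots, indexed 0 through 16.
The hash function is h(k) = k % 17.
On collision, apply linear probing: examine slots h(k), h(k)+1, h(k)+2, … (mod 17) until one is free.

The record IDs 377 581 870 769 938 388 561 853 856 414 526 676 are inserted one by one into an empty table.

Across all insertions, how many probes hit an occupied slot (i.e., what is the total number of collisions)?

21

Insert 377: h=3, slot 3 empty -> index 3.
Insert 581: h=3, slot 3 occupied -> index 4.
Insert 870: h=3, slots 3,4 occupied -> index 5.
Insert 769: h=4, slots 4,5 occupied -> index 6.
Insert 938: h=3, slots 3,4,5,6 occupied -> index 7.
Insert 388: h=14, slot 14 empty -> index 14.
Insert 561: h=0, slot 0 empty -> index 0.
Insert 853: h=3, slots 3,4,5,6,7 occupied -> index 8.
Insert 856: h=6, slots 6,7,8 occupied -> index 9.
Insert 414: h=6, slots 6,7,8,9 occupied -> index 10.
Insert 526: h=16, slot 16 empty -> index 16.
Insert 676: h=13, slot 13 empty -> index 13.
Table: [561, ∅, ∅, 377, 581, 870, 769, 938, 853, 856, 414, ∅, ∅, 676, 388, ∅, 526]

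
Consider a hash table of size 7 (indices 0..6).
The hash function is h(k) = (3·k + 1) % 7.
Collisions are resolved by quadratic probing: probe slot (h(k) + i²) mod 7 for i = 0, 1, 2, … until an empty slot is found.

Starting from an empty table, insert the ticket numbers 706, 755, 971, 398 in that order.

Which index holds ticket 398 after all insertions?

706 hashes to 5; slot 5 is free -> place at 5.
755 hashes to 5; 5 taken -> place at 6.
971 hashes to 2; slot 2 is free -> place at 2.
398 hashes to 5; 5,6,2 taken -> place at 0.
Table: [398, -, 971, -, -, 706, 755]

0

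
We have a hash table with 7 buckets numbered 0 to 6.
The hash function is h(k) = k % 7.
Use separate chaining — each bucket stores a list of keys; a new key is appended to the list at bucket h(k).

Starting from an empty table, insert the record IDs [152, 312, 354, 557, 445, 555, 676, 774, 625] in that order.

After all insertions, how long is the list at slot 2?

2

Insert 152: h=5, bucket 5 empty -> new chain.
Insert 312: h=4, bucket 4 empty -> new chain.
Insert 354: h=4, bucket 4 nonempty -> append to chain.
Insert 557: h=4, bucket 4 nonempty -> append to chain.
Insert 445: h=4, bucket 4 nonempty -> append to chain.
Insert 555: h=2, bucket 2 empty -> new chain.
Insert 676: h=4, bucket 4 nonempty -> append to chain.
Insert 774: h=4, bucket 4 nonempty -> append to chain.
Insert 625: h=2, bucket 2 nonempty -> append to chain.
Final buckets:
0: —
1: —
2: 555 -> 625
3: —
4: 312 -> 354 -> 557 -> 445 -> 676 -> 774
5: 152
6: —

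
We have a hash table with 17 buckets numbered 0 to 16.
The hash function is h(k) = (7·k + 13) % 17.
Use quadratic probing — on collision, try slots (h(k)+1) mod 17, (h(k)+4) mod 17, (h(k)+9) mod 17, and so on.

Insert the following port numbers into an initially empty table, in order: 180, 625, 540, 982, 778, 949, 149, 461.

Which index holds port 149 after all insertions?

Insert 180: h=15, slot 15 empty → index 15.
Insert 625: h=2, slot 2 empty → index 2.
Insert 540: h=2, slot 2 occupied → index 3.
Insert 982: h=2, slots 2,3 occupied → index 6.
Insert 778: h=2, slots 2,3,6 occupied → index 11.
Insert 949: h=9, slot 9 empty → index 9.
Insert 149: h=2, slots 2,3,6,11 occupied → index 1.
Insert 461: h=10, slot 10 empty → index 10.
Table: [., 149, 625, 540, ., ., 982, ., ., 949, 461, 778, ., ., ., 180, .]

1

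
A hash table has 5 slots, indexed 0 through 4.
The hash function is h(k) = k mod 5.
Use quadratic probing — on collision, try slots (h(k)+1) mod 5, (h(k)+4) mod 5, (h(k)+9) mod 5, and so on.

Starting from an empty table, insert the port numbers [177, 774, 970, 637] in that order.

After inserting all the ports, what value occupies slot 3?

Insert 177: h=2, slot 2 empty => index 2.
Insert 774: h=4, slot 4 empty => index 4.
Insert 970: h=0, slot 0 empty => index 0.
Insert 637: h=2, slot 2 occupied => index 3.
Table: [970, _, 177, 637, 774]

637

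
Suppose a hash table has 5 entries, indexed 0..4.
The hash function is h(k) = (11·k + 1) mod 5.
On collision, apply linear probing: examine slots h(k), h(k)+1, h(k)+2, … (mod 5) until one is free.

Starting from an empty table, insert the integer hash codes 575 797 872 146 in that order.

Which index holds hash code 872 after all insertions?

Insert 575: h=1, slot 1 empty => index 1.
Insert 797: h=3, slot 3 empty => index 3.
Insert 872: h=3, slot 3 occupied => index 4.
Insert 146: h=2, slot 2 empty => index 2.
Table: [_, 575, 146, 797, 872]

4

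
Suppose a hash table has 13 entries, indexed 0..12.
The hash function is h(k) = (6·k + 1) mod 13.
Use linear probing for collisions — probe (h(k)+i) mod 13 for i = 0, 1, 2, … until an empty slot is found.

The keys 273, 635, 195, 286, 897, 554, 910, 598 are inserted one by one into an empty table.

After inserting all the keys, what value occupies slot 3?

273: h=1 → slot 1
635: h=2 → slot 2
195: h=1, probe 1,2,3 → slot 3
286: h=1, probe 1,2,3,4 → slot 4
897: h=1, probe 1,2,3,4,5 → slot 5
554: h=10 → slot 10
910: h=1, probe 1,2,3,4,5,6 → slot 6
598: h=1, probe 1,2,3,4,5,6,7 → slot 7
Table: [—, 273, 635, 195, 286, 897, 910, 598, —, —, 554, —, —]

195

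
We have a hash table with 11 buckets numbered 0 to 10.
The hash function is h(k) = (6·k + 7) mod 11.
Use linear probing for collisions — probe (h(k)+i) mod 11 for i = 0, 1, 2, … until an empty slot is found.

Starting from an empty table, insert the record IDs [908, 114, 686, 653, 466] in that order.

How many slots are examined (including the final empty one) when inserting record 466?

Insert 908: h=10, slot 10 empty -> index 10.
Insert 114: h=9, slot 9 empty -> index 9.
Insert 686: h=9, slots 9,10 occupied -> index 0.
Insert 653: h=9, slots 9,10,0 occupied -> index 1.
Insert 466: h=9, slots 9,10,0,1 occupied -> index 2.
Table: [686, 653, 466, ., ., ., ., ., ., 114, 908]

5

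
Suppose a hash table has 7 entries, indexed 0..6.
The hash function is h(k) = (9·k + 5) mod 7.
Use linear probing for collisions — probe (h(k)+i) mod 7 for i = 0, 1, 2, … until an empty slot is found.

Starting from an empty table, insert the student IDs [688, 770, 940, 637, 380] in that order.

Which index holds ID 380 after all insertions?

4

688: h=2 → slot 2
770: h=5 → slot 5
940: h=2, probe 2,3 → slot 3
637: h=5, probe 5,6 → slot 6
380: h=2, probe 2,3,4 → slot 4
Table: [—, —, 688, 940, 380, 770, 637]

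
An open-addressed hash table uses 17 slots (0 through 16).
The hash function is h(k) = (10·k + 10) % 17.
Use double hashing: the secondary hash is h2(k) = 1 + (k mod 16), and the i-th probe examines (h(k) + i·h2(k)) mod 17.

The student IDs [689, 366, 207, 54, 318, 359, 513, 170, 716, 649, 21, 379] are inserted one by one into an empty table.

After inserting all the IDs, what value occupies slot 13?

689: h=15 -> slot 15
366: h=15, h2=15, probe 15,13 -> slot 13
207: h=6 -> slot 6
54: h=6, h2=7, probe 6,13,3 -> slot 3
318: h=11 -> slot 11
359: h=13, h2=8, probe 13,4 -> slot 4
513: h=6, h2=2, probe 6,8 -> slot 8
170: h=10 -> slot 10
716: h=13, h2=13, probe 13,9 -> slot 9
649: h=6, h2=10, probe 6,16 -> slot 16
21: h=16, h2=6, probe 16,5 -> slot 5
379: h=9, h2=12, probe 9,4,16,11,6,1 -> slot 1
Table: [_, 379, _, 54, 359, 21, 207, _, 513, 716, 170, 318, _, 366, _, 689, 649]

366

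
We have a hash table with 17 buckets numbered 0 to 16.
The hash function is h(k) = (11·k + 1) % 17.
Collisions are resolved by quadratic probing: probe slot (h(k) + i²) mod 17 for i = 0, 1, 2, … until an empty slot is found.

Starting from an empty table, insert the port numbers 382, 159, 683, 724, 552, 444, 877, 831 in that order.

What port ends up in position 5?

Insert 382: h=4, slot 4 empty => index 4.
Insert 159: h=16, slot 16 empty => index 16.
Insert 683: h=0, slot 0 empty => index 0.
Insert 724: h=9, slot 9 empty => index 9.
Insert 552: h=4, slot 4 occupied => index 5.
Insert 444: h=6, slot 6 empty => index 6.
Insert 877: h=9, slot 9 occupied => index 10.
Insert 831: h=13, slot 13 empty => index 13.
Table: [683, _, _, _, 382, 552, 444, _, _, 724, 877, _, _, 831, _, _, 159]

552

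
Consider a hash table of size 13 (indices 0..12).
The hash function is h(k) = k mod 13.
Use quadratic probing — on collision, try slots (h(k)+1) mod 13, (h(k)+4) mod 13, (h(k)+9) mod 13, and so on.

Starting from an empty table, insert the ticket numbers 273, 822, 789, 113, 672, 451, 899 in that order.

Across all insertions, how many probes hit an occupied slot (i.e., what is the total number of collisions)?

273 hashes to 0; slot 0 is free → place at 0.
822 hashes to 3; slot 3 is free → place at 3.
789 hashes to 9; slot 9 is free → place at 9.
113 hashes to 9; 9 taken → place at 10.
672 hashes to 9; 9,10,0 taken → place at 5.
451 hashes to 9; 9,10,0,5 taken → place at 12.
899 hashes to 2; slot 2 is free → place at 2.
Table: [273, _, 899, 822, _, 672, _, _, _, 789, 113, _, 451]

8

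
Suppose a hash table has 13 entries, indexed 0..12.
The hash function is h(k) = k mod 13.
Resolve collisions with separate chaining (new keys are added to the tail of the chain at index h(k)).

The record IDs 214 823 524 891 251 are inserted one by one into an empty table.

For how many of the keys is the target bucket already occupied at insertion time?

214 -> bucket 6
823 -> bucket 4
524 -> bucket 4 (collision)
891 -> bucket 7
251 -> bucket 4 (collision)
Final buckets:
0: -
1: -
2: -
3: -
4: 823 -> 524 -> 251
5: -
6: 214
7: 891
8: -
9: -
10: -
11: -
12: -

2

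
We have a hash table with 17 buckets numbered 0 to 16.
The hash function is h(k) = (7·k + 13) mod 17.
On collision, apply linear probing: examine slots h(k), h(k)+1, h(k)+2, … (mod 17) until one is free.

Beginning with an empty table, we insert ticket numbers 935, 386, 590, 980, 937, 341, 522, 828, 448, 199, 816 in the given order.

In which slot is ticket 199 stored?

935 hashes to 13; slot 13 is free -> place at 13.
386 hashes to 12; slot 12 is free -> place at 12.
590 hashes to 12; 12,13 taken -> place at 14.
980 hashes to 5; slot 5 is free -> place at 5.
937 hashes to 10; slot 10 is free -> place at 10.
341 hashes to 3; slot 3 is free -> place at 3.
522 hashes to 12; 12,13,14 taken -> place at 15.
828 hashes to 12; 12,13,14,15 taken -> place at 16.
448 hashes to 4; slot 4 is free -> place at 4.
199 hashes to 12; 12,13,14,15,16 taken -> place at 0.
816 hashes to 13; 13,14,15,16,0 taken -> place at 1.
Table: [199, 816, -, 341, 448, 980, -, -, -, -, 937, -, 386, 935, 590, 522, 828]

0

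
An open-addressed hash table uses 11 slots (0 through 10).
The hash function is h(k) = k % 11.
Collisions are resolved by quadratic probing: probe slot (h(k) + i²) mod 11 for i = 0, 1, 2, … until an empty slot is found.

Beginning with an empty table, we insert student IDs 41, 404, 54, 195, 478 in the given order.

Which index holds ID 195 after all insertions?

41 hashes to 8; slot 8 is free => place at 8.
404 hashes to 8; 8 taken => place at 9.
54 hashes to 10; slot 10 is free => place at 10.
195 hashes to 8; 8,9 taken => place at 1.
478 hashes to 5; slot 5 is free => place at 5.
Table: [-, 195, -, -, -, 478, -, -, 41, 404, 54]

1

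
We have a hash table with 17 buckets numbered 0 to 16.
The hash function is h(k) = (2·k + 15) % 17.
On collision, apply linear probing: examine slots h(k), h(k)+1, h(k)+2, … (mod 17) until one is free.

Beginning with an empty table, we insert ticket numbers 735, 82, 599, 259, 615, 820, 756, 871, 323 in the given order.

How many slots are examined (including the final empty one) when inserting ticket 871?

6

735: h=6 → slot 6
82: h=9 → slot 9
599: h=6, probe 6,7 → slot 7
259: h=6, probe 6,7,8 → slot 8
615: h=4 → slot 4
820: h=6, probe 6,7,8,9,10 → slot 10
756: h=14 → slot 14
871: h=6, probe 6,7,8,9,10,11 → slot 11
323: h=15 → slot 15
Table: [-, -, -, -, 615, -, 735, 599, 259, 82, 820, 871, -, -, 756, 323, -]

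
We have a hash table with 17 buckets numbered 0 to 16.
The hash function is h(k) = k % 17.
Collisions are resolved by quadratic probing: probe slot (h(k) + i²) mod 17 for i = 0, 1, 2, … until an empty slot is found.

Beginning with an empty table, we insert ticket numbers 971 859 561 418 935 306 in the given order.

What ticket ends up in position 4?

306

Insert 971: h=2, slot 2 empty => index 2.
Insert 859: h=9, slot 9 empty => index 9.
Insert 561: h=0, slot 0 empty => index 0.
Insert 418: h=10, slot 10 empty => index 10.
Insert 935: h=0, slot 0 occupied => index 1.
Insert 306: h=0, slots 0,1 occupied => index 4.
Table: [561, 935, 971, ., 306, ., ., ., ., 859, 418, ., ., ., ., ., .]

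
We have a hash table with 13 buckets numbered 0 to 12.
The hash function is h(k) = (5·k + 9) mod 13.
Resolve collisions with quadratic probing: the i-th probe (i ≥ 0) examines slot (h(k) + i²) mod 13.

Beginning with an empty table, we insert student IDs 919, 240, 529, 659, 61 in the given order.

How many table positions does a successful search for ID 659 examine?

3

919 hashes to 2; slot 2 is free → place at 2.
240 hashes to 0; slot 0 is free → place at 0.
529 hashes to 2; 2 taken → place at 3.
659 hashes to 2; 2,3 taken → place at 6.
61 hashes to 2; 2,3,6 taken → place at 11.
Table: [240, —, 919, 529, —, —, 659, —, —, —, —, 61, —]
Lookup 659: h=2, probe 2,3,6 → found at 6.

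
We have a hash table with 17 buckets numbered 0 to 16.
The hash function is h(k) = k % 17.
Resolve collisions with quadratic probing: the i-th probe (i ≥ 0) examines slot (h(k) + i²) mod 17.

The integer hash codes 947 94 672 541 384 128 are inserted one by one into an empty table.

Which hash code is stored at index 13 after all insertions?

947 hashes to 12; slot 12 is free -> place at 12.
94 hashes to 9; slot 9 is free -> place at 9.
672 hashes to 9; 9 taken -> place at 10.
541 hashes to 14; slot 14 is free -> place at 14.
384 hashes to 10; 10 taken -> place at 11.
128 hashes to 9; 9,10 taken -> place at 13.
Table: [., ., ., ., ., ., ., ., ., 94, 672, 384, 947, 128, 541, ., .]

128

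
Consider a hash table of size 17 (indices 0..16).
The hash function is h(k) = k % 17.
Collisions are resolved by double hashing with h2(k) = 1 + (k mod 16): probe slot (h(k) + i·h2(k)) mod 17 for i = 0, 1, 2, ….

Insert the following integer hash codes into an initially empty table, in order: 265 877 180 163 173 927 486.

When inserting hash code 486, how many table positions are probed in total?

265: h=10 -> slot 10
877: h=10, h2=14, probe 10,7 -> slot 7
180: h=10, h2=5, probe 10,15 -> slot 15
163: h=10, h2=4, probe 10,14 -> slot 14
173: h=3 -> slot 3
927: h=9 -> slot 9
486: h=10, h2=7, probe 10,0 -> slot 0
Table: [486, -, -, 173, -, -, -, 877, -, 927, 265, -, -, -, 163, 180, -]

2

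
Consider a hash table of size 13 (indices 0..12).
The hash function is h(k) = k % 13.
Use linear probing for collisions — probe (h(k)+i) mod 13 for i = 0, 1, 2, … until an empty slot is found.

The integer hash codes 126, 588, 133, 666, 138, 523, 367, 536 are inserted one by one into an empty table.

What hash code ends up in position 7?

126: h=9 -> slot 9
588: h=3 -> slot 3
133: h=3, probe 3,4 -> slot 4
666: h=3, probe 3,4,5 -> slot 5
138: h=8 -> slot 8
523: h=3, probe 3,4,5,6 -> slot 6
367: h=3, probe 3,4,5,6,7 -> slot 7
536: h=3, probe 3,4,5,6,7,8,9,10 -> slot 10
Table: [_, _, _, 588, 133, 666, 523, 367, 138, 126, 536, _, _]

367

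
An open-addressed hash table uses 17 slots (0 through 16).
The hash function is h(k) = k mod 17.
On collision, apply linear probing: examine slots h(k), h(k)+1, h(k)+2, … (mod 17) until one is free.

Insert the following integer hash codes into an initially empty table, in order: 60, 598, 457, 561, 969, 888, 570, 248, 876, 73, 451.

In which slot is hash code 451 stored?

13

Insert 60: h=9, slot 9 empty => index 9.
Insert 598: h=3, slot 3 empty => index 3.
Insert 457: h=15, slot 15 empty => index 15.
Insert 561: h=0, slot 0 empty => index 0.
Insert 969: h=0, slot 0 occupied => index 1.
Insert 888: h=4, slot 4 empty => index 4.
Insert 570: h=9, slot 9 occupied => index 10.
Insert 248: h=10, slot 10 occupied => index 11.
Insert 876: h=9, slots 9,10,11 occupied => index 12.
Insert 73: h=5, slot 5 empty => index 5.
Insert 451: h=9, slots 9,10,11,12 occupied => index 13.
Table: [561, 969, ∅, 598, 888, 73, ∅, ∅, ∅, 60, 570, 248, 876, 451, ∅, 457, ∅]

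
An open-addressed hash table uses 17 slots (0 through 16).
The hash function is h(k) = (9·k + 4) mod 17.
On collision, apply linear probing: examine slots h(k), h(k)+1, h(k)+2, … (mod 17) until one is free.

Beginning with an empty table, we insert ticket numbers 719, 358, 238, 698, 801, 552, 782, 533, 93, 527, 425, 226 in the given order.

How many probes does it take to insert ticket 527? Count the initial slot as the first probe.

7

Insert 719: h=15, slot 15 empty → index 15.
Insert 358: h=13, slot 13 empty → index 13.
Insert 238: h=4, slot 4 empty → index 4.
Insert 698: h=13, slot 13 occupied → index 14.
Insert 801: h=5, slot 5 empty → index 5.
Insert 552: h=8, slot 8 empty → index 8.
Insert 782: h=4, slots 4,5 occupied → index 6.
Insert 533: h=7, slot 7 empty → index 7.
Insert 93: h=8, slot 8 occupied → index 9.
Insert 527: h=4, slots 4,5,6,7,8,9 occupied → index 10.
Insert 425: h=4, slots 4,5,6,7,8,9,10 occupied → index 11.
Insert 226: h=15, slot 15 occupied → index 16.
Table: [—, —, —, —, 238, 801, 782, 533, 552, 93, 527, 425, —, 358, 698, 719, 226]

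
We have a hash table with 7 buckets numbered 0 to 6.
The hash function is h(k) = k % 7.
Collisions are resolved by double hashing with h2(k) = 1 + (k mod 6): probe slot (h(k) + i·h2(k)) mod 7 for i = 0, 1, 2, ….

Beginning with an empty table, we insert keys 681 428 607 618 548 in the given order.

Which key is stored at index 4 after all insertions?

548

681 hashes to 2; slot 2 is free → place at 2.
428 hashes to 1; slot 1 is free → place at 1.
607 hashes to 5; slot 5 is free → place at 5.
618 hashes to 2, h2=1; 2 taken → place at 3.
548 hashes to 2, h2=3; 2,5,1 taken → place at 4.
Table: [—, 428, 681, 618, 548, 607, —]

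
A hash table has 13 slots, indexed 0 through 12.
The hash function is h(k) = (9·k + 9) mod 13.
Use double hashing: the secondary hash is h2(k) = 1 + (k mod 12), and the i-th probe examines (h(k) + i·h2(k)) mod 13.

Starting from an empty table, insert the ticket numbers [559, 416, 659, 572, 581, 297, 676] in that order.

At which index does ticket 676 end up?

Insert 559: h=9, slot 9 empty => index 9.
Insert 416: h=9, h2=9, slot 9 occupied => index 5.
Insert 659: h=12, slot 12 empty => index 12.
Insert 572: h=9, h2=9, slots 9,5 occupied => index 1.
Insert 581: h=12, h2=6, slots 12,5 occupied => index 11.
Insert 297: h=4, slot 4 empty => index 4.
Insert 676: h=9, h2=5, slots 9,1 occupied => index 6.
Table: [., 572, ., ., 297, 416, 676, ., ., 559, ., 581, 659]

6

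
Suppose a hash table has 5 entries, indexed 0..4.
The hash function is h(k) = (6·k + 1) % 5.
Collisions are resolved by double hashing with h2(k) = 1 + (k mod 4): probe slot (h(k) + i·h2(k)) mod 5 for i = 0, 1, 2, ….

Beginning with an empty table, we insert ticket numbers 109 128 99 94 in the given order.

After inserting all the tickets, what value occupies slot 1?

94

109: h=0 → slot 0
128: h=4 → slot 4
99: h=0, h2=4, probe 0,4,3 → slot 3
94: h=0, h2=3, probe 0,3,1 → slot 1
Table: [109, 94, ., 99, 128]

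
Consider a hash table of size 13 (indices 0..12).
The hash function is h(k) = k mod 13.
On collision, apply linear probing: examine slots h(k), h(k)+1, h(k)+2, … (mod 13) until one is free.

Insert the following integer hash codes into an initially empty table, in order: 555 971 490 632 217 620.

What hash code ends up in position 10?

555: h=9 -> slot 9
971: h=9, probe 9,10 -> slot 10
490: h=9, probe 9,10,11 -> slot 11
632: h=8 -> slot 8
217: h=9, probe 9,10,11,12 -> slot 12
620: h=9, probe 9,10,11,12,0 -> slot 0
Table: [620, —, —, —, —, —, —, —, 632, 555, 971, 490, 217]

971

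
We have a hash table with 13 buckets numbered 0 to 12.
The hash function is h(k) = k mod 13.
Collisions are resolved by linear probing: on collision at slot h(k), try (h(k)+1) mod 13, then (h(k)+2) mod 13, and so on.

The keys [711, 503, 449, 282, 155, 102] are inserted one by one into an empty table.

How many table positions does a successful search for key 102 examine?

711: h=9 => slot 9
503: h=9, probe 9,10 => slot 10
449: h=7 => slot 7
282: h=9, probe 9,10,11 => slot 11
155: h=12 => slot 12
102: h=11, probe 11,12,0 => slot 0
Table: [102, _, _, _, _, _, _, 449, _, 711, 503, 282, 155]
Lookup 102: h=11, probe 11,12,0 → found at 0.

3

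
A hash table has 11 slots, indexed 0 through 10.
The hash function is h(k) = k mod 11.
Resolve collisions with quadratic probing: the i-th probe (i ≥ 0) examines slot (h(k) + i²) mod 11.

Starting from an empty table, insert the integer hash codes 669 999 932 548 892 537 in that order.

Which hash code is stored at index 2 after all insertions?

548

669 hashes to 9; slot 9 is free → place at 9.
999 hashes to 9; 9 taken → place at 10.
932 hashes to 8; slot 8 is free → place at 8.
548 hashes to 9; 9,10 taken → place at 2.
892 hashes to 1; slot 1 is free → place at 1.
537 hashes to 9; 9,10,2 taken → place at 7.
Table: [—, 892, 548, —, —, —, —, 537, 932, 669, 999]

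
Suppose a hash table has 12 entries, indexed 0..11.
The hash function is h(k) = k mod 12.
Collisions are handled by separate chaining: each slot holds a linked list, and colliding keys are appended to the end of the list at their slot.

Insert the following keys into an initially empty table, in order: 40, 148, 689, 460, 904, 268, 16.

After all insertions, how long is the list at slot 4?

6

40 → bucket 4
148 → bucket 4 (collision)
689 → bucket 5
460 → bucket 4 (collision)
904 → bucket 4 (collision)
268 → bucket 4 (collision)
16 → bucket 4 (collision)
Final buckets:
0: .
1: .
2: .
3: .
4: 40 -> 148 -> 460 -> 904 -> 268 -> 16
5: 689
6: .
7: .
8: .
9: .
10: .
11: .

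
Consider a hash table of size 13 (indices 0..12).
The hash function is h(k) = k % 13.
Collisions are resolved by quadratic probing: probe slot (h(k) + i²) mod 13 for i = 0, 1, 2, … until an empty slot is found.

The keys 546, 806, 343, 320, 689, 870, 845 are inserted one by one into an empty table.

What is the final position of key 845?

Insert 546: h=0, slot 0 empty -> index 0.
Insert 806: h=0, slot 0 occupied -> index 1.
Insert 343: h=5, slot 5 empty -> index 5.
Insert 320: h=8, slot 8 empty -> index 8.
Insert 689: h=0, slots 0,1 occupied -> index 4.
Insert 870: h=12, slot 12 empty -> index 12.
Insert 845: h=0, slots 0,1,4 occupied -> index 9.
Table: [546, 806, -, -, 689, 343, -, -, 320, 845, -, -, 870]

9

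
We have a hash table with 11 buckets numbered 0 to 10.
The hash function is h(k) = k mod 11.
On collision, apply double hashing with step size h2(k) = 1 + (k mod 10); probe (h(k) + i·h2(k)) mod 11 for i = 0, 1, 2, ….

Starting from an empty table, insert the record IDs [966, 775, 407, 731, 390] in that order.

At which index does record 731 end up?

7

Insert 966: h=9, slot 9 empty -> index 9.
Insert 775: h=5, slot 5 empty -> index 5.
Insert 407: h=0, slot 0 empty -> index 0.
Insert 731: h=5, h2=2, slot 5 occupied -> index 7.
Insert 390: h=5, h2=1, slot 5 occupied -> index 6.
Table: [407, ∅, ∅, ∅, ∅, 775, 390, 731, ∅, 966, ∅]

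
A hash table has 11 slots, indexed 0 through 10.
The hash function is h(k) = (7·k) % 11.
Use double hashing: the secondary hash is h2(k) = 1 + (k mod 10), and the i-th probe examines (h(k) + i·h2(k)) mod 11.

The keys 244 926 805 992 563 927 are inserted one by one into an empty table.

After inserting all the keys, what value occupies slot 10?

244 hashes to 3; slot 3 is free => place at 3.
926 hashes to 3, h2=7; 3 taken => place at 10.
805 hashes to 3, h2=6; 3 taken => place at 9.
992 hashes to 3, h2=3; 3 taken => place at 6.
563 hashes to 3, h2=4; 3 taken => place at 7.
927 hashes to 10, h2=8; 10,7 taken => place at 4.
Table: [., ., ., 244, 927, ., 992, 563, ., 805, 926]

926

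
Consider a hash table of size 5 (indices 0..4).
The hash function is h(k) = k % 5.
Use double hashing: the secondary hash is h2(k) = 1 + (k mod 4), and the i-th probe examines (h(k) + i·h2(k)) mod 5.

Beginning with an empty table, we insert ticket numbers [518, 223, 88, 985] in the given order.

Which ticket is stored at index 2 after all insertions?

223

518: h=3 → slot 3
223: h=3, h2=4, probe 3,2 → slot 2
88: h=3, h2=1, probe 3,4 → slot 4
985: h=0 → slot 0
Table: [985, —, 223, 518, 88]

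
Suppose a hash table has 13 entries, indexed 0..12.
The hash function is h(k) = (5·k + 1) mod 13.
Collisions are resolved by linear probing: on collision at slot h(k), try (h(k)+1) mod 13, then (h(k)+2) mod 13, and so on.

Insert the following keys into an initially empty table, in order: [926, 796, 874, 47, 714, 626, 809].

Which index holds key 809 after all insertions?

926 hashes to 3; slot 3 is free → place at 3.
796 hashes to 3; 3 taken → place at 4.
874 hashes to 3; 3,4 taken → place at 5.
47 hashes to 2; slot 2 is free → place at 2.
714 hashes to 9; slot 9 is free → place at 9.
626 hashes to 11; slot 11 is free → place at 11.
809 hashes to 3; 3,4,5 taken → place at 6.
Table: [∅, ∅, 47, 926, 796, 874, 809, ∅, ∅, 714, ∅, 626, ∅]

6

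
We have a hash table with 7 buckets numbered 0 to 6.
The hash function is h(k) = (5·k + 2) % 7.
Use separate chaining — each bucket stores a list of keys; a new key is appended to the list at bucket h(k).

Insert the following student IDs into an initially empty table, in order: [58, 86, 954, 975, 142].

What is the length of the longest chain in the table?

Insert 58: h=5, bucket 5 empty → new chain.
Insert 86: h=5, bucket 5 nonempty → append to chain.
Insert 954: h=5, bucket 5 nonempty → append to chain.
Insert 975: h=5, bucket 5 nonempty → append to chain.
Insert 142: h=5, bucket 5 nonempty → append to chain.
Final buckets:
0: ∅
1: ∅
2: ∅
3: ∅
4: ∅
5: 58 -> 86 -> 954 -> 975 -> 142
6: ∅

5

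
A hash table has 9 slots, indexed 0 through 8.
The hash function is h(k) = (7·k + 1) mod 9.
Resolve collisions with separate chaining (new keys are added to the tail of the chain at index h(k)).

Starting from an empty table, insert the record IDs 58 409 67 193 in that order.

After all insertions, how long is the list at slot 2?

4

Insert 58: h=2, bucket 2 empty -> new chain.
Insert 409: h=2, bucket 2 nonempty -> append to chain.
Insert 67: h=2, bucket 2 nonempty -> append to chain.
Insert 193: h=2, bucket 2 nonempty -> append to chain.
Final buckets:
0: _
1: _
2: 58 -> 409 -> 67 -> 193
3: _
4: _
5: _
6: _
7: _
8: _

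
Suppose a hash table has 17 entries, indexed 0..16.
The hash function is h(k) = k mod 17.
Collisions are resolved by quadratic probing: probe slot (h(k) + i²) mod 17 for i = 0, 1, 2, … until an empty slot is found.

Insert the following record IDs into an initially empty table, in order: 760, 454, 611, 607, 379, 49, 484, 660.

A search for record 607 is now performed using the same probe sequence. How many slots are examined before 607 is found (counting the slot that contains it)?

760: h=12 -> slot 12
454: h=12, probe 12,13 -> slot 13
611: h=16 -> slot 16
607: h=12, probe 12,13,16,4 -> slot 4
379: h=5 -> slot 5
49: h=15 -> slot 15
484: h=8 -> slot 8
660: h=14 -> slot 14
Table: [∅, ∅, ∅, ∅, 607, 379, ∅, ∅, 484, ∅, ∅, ∅, 760, 454, 660, 49, 611]
Lookup 607: h=12, probe 12,13,16,4 → found at 4.

4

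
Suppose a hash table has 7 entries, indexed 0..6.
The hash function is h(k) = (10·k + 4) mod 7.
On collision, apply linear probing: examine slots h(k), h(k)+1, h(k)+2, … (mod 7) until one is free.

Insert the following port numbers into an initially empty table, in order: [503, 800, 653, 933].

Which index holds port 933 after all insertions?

5

Insert 503: h=1, slot 1 empty -> index 1.
Insert 800: h=3, slot 3 empty -> index 3.
Insert 653: h=3, slot 3 occupied -> index 4.
Insert 933: h=3, slots 3,4 occupied -> index 5.
Table: [—, 503, —, 800, 653, 933, —]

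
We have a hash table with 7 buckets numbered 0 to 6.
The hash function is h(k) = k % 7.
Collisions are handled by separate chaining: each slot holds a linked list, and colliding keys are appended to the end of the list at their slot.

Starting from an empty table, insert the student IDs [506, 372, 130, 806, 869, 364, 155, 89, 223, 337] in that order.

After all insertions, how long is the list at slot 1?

Insert 506: h=2, bucket 2 empty -> new chain.
Insert 372: h=1, bucket 1 empty -> new chain.
Insert 130: h=4, bucket 4 empty -> new chain.
Insert 806: h=1, bucket 1 nonempty -> append to chain.
Insert 869: h=1, bucket 1 nonempty -> append to chain.
Insert 364: h=0, bucket 0 empty -> new chain.
Insert 155: h=1, bucket 1 nonempty -> append to chain.
Insert 89: h=5, bucket 5 empty -> new chain.
Insert 223: h=6, bucket 6 empty -> new chain.
Insert 337: h=1, bucket 1 nonempty -> append to chain.
Final buckets:
0: 364
1: 372 -> 806 -> 869 -> 155 -> 337
2: 506
3: _
4: 130
5: 89
6: 223

5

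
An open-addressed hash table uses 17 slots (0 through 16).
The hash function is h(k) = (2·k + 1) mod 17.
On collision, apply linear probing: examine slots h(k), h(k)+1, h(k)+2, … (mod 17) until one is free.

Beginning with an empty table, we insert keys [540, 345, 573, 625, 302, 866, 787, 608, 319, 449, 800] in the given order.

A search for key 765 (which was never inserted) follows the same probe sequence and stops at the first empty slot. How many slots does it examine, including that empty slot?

2

540 hashes to 10; slot 10 is free -> place at 10.
345 hashes to 11; slot 11 is free -> place at 11.
573 hashes to 8; slot 8 is free -> place at 8.
625 hashes to 10; 10,11 taken -> place at 12.
302 hashes to 10; 10,11,12 taken -> place at 13.
866 hashes to 16; slot 16 is free -> place at 16.
787 hashes to 11; 11,12,13 taken -> place at 14.
608 hashes to 10; 10,11,12,13,14 taken -> place at 15.
319 hashes to 10; 10,11,12,13,14,15,16 taken -> place at 0.
449 hashes to 15; 15,16,0 taken -> place at 1.
800 hashes to 3; slot 3 is free -> place at 3.
Table: [319, 449, _, 800, _, _, _, _, 573, _, 540, 345, 625, 302, 787, 608, 866]
Lookup 765: h=1, probe 1,2 → slot 2 empty, not found.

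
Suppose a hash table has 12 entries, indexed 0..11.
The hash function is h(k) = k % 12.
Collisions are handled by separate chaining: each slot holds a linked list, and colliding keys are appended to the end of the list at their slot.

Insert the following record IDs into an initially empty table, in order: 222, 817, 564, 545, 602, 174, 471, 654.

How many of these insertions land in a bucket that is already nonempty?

2

222 -> bucket 6
817 -> bucket 1
564 -> bucket 0
545 -> bucket 5
602 -> bucket 2
174 -> bucket 6 (collision)
471 -> bucket 3
654 -> bucket 6 (collision)
Final buckets:
0: 564
1: 817
2: 602
3: 471
4: _
5: 545
6: 222 -> 174 -> 654
7: _
8: _
9: _
10: _
11: _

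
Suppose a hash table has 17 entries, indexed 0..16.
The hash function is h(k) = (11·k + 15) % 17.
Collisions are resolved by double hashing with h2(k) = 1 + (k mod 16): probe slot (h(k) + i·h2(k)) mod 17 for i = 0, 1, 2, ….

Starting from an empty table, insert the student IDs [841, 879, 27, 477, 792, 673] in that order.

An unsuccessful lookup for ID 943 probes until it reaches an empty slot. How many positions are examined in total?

2

841: h=1 → slot 1
879: h=11 → slot 11
27: h=6 → slot 6
477: h=9 → slot 9
792: h=6, h2=9, probe 6,15 → slot 15
673: h=6, h2=2, probe 6,8 → slot 8
Table: [_, 841, _, _, _, _, 27, _, 673, 477, _, 879, _, _, _, 792, _]
Lookup 943: h=1, h2=16, probe 1,0 → slot 0 empty, not found.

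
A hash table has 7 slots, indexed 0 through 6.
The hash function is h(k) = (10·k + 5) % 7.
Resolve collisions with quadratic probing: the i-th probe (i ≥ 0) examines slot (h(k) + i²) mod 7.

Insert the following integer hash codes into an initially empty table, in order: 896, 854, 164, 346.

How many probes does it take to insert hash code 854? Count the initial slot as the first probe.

896: h=5 -> slot 5
854: h=5, probe 5,6 -> slot 6
164: h=0 -> slot 0
346: h=0, probe 0,1 -> slot 1
Table: [164, 346, _, _, _, 896, 854]

2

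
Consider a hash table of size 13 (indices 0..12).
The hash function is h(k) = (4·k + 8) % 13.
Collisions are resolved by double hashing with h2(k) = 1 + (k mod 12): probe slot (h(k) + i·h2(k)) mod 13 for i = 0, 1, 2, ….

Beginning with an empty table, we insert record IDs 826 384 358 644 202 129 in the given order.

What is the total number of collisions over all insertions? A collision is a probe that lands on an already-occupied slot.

826 hashes to 10; slot 10 is free → place at 10.
384 hashes to 10, h2=1; 10 taken → place at 11.
358 hashes to 10, h2=11; 10 taken → place at 8.
644 hashes to 10, h2=9; 10 taken → place at 6.
202 hashes to 10, h2=11; 10,8,6 taken → place at 4.
129 hashes to 4, h2=10; 4 taken → place at 1.
Table: [—, 129, —, —, 202, —, 644, —, 358, —, 826, 384, —]

7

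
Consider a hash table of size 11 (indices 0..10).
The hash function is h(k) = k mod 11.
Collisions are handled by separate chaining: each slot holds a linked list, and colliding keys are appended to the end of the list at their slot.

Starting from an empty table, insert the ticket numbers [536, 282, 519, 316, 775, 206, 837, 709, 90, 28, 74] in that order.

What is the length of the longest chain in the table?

536 -> bucket 8
282 -> bucket 7
519 -> bucket 2
316 -> bucket 8 (collision)
775 -> bucket 5
206 -> bucket 8 (collision)
837 -> bucket 1
709 -> bucket 5 (collision)
90 -> bucket 2 (collision)
28 -> bucket 6
74 -> bucket 8 (collision)
Final buckets:
0: —
1: 837
2: 519 -> 90
3: —
4: —
5: 775 -> 709
6: 28
7: 282
8: 536 -> 316 -> 206 -> 74
9: —
10: —

4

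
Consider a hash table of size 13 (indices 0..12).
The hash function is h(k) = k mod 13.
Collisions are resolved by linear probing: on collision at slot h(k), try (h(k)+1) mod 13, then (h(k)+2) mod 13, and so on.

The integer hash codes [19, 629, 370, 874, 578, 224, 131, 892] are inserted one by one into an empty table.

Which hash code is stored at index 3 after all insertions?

874

19 hashes to 6; slot 6 is free -> place at 6.
629 hashes to 5; slot 5 is free -> place at 5.
370 hashes to 6; 6 taken -> place at 7.
874 hashes to 3; slot 3 is free -> place at 3.
578 hashes to 6; 6,7 taken -> place at 8.
224 hashes to 3; 3 taken -> place at 4.
131 hashes to 1; slot 1 is free -> place at 1.
892 hashes to 8; 8 taken -> place at 9.
Table: [_, 131, _, 874, 224, 629, 19, 370, 578, 892, _, _, _]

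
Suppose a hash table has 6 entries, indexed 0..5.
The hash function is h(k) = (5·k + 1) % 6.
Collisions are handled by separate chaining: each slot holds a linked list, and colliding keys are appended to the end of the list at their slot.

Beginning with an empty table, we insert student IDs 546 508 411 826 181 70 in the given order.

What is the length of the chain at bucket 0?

546 -> bucket 1
508 -> bucket 3
411 -> bucket 4
826 -> bucket 3 (collision)
181 -> bucket 0
70 -> bucket 3 (collision)
Final buckets:
0: 181
1: 546
2: ∅
3: 508 -> 826 -> 70
4: 411
5: ∅

1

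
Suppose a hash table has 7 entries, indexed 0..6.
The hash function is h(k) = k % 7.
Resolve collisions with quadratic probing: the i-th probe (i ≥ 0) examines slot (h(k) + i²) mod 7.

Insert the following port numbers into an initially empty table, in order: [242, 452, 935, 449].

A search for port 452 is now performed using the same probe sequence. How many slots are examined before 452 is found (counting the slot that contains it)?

2

242: h=4 -> slot 4
452: h=4, probe 4,5 -> slot 5
935: h=4, probe 4,5,1 -> slot 1
449: h=1, probe 1,2 -> slot 2
Table: [—, 935, 449, —, 242, 452, —]
Lookup 452: h=4, probe 4,5 → found at 5.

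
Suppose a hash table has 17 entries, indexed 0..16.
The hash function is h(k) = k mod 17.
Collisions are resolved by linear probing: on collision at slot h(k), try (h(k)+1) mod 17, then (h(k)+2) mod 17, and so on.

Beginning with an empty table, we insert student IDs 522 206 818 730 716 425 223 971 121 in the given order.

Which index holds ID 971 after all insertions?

6

522: h=12 -> slot 12
206: h=2 -> slot 2
818: h=2, probe 2,3 -> slot 3
730: h=16 -> slot 16
716: h=2, probe 2,3,4 -> slot 4
425: h=0 -> slot 0
223: h=2, probe 2,3,4,5 -> slot 5
971: h=2, probe 2,3,4,5,6 -> slot 6
121: h=2, probe 2,3,4,5,6,7 -> slot 7
Table: [425, _, 206, 818, 716, 223, 971, 121, _, _, _, _, 522, _, _, _, 730]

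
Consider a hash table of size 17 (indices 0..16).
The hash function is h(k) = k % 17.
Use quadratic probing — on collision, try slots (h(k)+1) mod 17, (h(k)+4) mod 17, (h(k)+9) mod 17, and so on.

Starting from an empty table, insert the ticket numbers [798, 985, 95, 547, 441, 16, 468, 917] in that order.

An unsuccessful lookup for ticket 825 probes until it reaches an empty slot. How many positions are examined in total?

Insert 798: h=16, slot 16 empty => index 16.
Insert 985: h=16, slot 16 occupied => index 0.
Insert 95: h=10, slot 10 empty => index 10.
Insert 547: h=3, slot 3 empty => index 3.
Insert 441: h=16, slots 16,0,3 occupied => index 8.
Insert 16: h=16, slots 16,0,3,8 occupied => index 15.
Insert 468: h=9, slot 9 empty => index 9.
Insert 917: h=16, slots 16,0,3,8,15 occupied => index 7.
Table: [985, ., ., 547, ., ., ., 917, 441, 468, 95, ., ., ., ., 16, 798]
Lookup 825: h=9, probe 9,10,13 → slot 13 empty, not found.

3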